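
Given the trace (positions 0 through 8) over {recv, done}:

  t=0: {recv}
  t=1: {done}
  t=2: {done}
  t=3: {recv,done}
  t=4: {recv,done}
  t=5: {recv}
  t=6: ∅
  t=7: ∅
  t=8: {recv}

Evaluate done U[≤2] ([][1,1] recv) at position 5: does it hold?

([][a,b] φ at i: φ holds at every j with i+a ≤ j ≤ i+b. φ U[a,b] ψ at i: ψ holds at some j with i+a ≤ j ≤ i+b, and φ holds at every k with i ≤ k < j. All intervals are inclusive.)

False

Need some j in [5,7] with [][1,1] recv, and done at every k in [5,j-1].
  j=5: [][1,1] recv — fails at 6.
  j=6: [][1,1] recv — fails at 7.
  j=7: [][1,1] recv holds, but done fails at k=5 → not this j.
No j in the window works → until fails.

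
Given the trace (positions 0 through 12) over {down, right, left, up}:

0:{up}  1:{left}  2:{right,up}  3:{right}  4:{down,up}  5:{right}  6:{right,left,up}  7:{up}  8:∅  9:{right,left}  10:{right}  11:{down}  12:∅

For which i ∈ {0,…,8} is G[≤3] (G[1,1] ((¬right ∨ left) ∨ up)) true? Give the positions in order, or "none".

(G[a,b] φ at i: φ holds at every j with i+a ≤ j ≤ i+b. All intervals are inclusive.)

Evaluate at each i in [0,8]:
  i=0: ✗ (fails at j=2)
  i=1: ✗ (fails at j=2)
  i=2: ✗ (fails at j=2)
  i=3: ✗ (fails at j=4)
  i=4: ✗ (fails at j=4)
  i=5: ✓ (all of [5,8])
  i=6: ✗ (fails at j=9)
  i=7: ✗ (fails at j=9)
  i=8: ✗ (fails at j=9)

5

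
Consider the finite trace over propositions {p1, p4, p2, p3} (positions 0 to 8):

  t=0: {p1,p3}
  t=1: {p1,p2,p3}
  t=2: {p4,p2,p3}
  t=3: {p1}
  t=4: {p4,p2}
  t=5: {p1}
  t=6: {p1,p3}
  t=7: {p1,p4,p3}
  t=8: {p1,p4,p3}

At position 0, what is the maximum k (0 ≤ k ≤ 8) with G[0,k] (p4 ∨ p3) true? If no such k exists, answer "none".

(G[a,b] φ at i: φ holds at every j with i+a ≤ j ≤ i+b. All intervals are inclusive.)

2

(p4 ∨ p3) must hold from j=0 onward; find where it first fails.
  j=0: holds
  j=1: holds
  j=2: holds
  j=3: fails
Holds on [0,2], so largest k = 2.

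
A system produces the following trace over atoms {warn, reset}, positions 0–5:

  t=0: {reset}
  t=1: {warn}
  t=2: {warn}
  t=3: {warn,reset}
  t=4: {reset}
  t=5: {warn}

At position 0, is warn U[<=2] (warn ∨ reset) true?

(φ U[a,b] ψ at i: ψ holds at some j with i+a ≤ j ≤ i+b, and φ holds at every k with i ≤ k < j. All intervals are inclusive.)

True

Need some j in [0,2] with (warn ∨ reset), and warn at every k in [0,j-1].
  j=0: (warn ∨ reset) holds; no prefix to check → satisfied.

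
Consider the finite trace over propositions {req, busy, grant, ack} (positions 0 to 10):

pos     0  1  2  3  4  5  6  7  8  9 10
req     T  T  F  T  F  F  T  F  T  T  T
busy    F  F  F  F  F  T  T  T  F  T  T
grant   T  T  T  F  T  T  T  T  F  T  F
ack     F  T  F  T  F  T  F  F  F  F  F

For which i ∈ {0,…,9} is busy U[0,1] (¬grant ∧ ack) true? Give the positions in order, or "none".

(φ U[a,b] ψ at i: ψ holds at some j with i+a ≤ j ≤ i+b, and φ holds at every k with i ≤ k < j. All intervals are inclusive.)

Evaluate at each i in [0,9]:
  i=0: ✗ (no rhs in [0,1])
  i=1: ✗ (no rhs in [1,2])
  i=2: ✗ (lhs fails at k=2 before rhs at j=3)
  i=3: ✓ (rhs at j=3)
  i=4: ✗ (no rhs in [4,5])
  i=5: ✗ (no rhs in [5,6])
  i=6: ✗ (no rhs in [6,7])
  i=7: ✗ (no rhs in [7,8])
  i=8: ✗ (no rhs in [8,9])
  i=9: ✗ (no rhs in [9,10])

3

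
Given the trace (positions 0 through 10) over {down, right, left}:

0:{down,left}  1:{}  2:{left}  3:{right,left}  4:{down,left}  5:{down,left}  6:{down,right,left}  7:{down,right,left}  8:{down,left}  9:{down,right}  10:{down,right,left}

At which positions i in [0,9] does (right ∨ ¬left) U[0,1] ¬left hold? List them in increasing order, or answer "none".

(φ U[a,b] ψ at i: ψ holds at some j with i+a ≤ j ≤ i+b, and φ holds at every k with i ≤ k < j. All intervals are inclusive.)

1, 9

Evaluate at each i in [0,9]:
  i=0: ✗ (lhs fails at k=0 before rhs at j=1)
  i=1: ✓ (rhs at j=1)
  i=2: ✗ (no rhs in [2,3])
  i=3: ✗ (no rhs in [3,4])
  i=4: ✗ (no rhs in [4,5])
  i=5: ✗ (no rhs in [5,6])
  i=6: ✗ (no rhs in [6,7])
  i=7: ✗ (no rhs in [7,8])
  i=8: ✗ (lhs fails at k=8 before rhs at j=9)
  i=9: ✓ (rhs at j=9)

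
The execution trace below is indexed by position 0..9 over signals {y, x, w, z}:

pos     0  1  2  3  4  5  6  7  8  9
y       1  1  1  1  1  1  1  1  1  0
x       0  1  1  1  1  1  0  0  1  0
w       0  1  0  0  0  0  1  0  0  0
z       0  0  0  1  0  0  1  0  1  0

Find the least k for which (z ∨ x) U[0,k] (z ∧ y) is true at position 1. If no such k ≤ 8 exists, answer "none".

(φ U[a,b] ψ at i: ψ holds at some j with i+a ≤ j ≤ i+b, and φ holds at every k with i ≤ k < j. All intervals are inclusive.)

2

Need earliest j ≥ 1 with (z ∧ y), and (z ∨ x) at every k in [1,j-1].
  j=1: rhs fails.
  j=2: rhs fails.
  j=3: rhs holds; lhs holds on [1,2]. k = 2.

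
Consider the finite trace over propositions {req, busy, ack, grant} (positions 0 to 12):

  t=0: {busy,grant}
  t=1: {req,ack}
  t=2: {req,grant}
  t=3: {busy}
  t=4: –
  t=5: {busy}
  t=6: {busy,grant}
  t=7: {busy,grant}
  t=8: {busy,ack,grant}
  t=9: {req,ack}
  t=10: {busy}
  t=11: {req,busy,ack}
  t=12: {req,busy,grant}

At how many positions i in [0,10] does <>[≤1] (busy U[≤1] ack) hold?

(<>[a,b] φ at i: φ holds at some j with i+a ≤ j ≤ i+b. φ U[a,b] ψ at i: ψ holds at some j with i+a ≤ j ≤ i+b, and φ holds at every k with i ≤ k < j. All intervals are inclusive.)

7

Evaluate at each i in [0,10]:
  i=0: ✓ (witness j=0)
  i=1: ✓ (witness j=1)
  i=2: ✗ (none in [2,3])
  i=3: ✗ (none in [3,4])
  i=4: ✗ (none in [4,5])
  i=5: ✗ (none in [5,6])
  i=6: ✓ (witness j=7)
  i=7: ✓ (witness j=7)
  i=8: ✓ (witness j=8)
  i=9: ✓ (witness j=9)
  i=10: ✓ (witness j=10)
Positions where it holds: {0, 1, 6, 7, 8, 9, 10} → 7.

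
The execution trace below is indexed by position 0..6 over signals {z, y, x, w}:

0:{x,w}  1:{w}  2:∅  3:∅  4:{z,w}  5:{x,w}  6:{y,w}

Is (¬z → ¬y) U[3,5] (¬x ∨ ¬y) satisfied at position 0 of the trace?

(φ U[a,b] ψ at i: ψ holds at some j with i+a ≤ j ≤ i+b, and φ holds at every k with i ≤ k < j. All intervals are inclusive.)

Need some j in [3,5] with (¬x ∨ ¬y), and (¬z → ¬y) at every k in [0,j-1].
  j=3: (¬x ∨ ¬y) holds; (¬z → ¬y) holds at every k in [0,2] → satisfied.

Holds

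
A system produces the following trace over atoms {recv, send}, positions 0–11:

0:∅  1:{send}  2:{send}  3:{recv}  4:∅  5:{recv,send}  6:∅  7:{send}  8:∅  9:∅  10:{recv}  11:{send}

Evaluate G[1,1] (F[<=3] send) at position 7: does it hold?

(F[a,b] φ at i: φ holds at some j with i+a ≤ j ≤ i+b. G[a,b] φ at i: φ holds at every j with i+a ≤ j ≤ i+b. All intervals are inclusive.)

Yes

Check F[<=3] send at every j in [8,8]:
  j=8: holds (witness at 11)
All positions satisfy it → formula holds.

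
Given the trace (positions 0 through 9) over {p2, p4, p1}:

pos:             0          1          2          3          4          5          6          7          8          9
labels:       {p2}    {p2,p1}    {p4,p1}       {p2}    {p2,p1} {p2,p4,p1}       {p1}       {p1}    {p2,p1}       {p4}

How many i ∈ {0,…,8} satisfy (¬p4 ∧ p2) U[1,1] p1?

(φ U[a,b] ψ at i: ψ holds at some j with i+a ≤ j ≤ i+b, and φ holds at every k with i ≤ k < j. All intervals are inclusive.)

4

Evaluate at each i in [0,8]:
  i=0: ✓ (rhs at j=1; lhs holds on [0,0])
  i=1: ✓ (rhs at j=2; lhs holds on [1,1])
  i=2: ✗ (no rhs in [3,3])
  i=3: ✓ (rhs at j=4; lhs holds on [3,3])
  i=4: ✓ (rhs at j=5; lhs holds on [4,4])
  i=5: ✗ (lhs fails at k=5 before rhs at j=6)
  i=6: ✗ (lhs fails at k=6 before rhs at j=7)
  i=7: ✗ (lhs fails at k=7 before rhs at j=8)
  i=8: ✗ (no rhs in [9,9])
Positions where it holds: {0, 1, 3, 4} → 4.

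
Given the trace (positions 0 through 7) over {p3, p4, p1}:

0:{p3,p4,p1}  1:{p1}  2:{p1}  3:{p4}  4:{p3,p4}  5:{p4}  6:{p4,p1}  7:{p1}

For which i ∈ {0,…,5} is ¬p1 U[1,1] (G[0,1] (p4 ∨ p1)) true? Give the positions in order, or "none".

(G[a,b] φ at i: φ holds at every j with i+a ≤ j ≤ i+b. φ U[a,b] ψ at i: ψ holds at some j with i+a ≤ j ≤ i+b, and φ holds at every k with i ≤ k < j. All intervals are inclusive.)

Evaluate at each i in [0,5]:
  i=0: ✗ (lhs fails at k=0 before rhs at j=1)
  i=1: ✗ (lhs fails at k=1 before rhs at j=2)
  i=2: ✗ (lhs fails at k=2 before rhs at j=3)
  i=3: ✓ (rhs at j=4; lhs holds on [3,3])
  i=4: ✓ (rhs at j=5; lhs holds on [4,4])
  i=5: ✓ (rhs at j=6; lhs holds on [5,5])

3, 4, 5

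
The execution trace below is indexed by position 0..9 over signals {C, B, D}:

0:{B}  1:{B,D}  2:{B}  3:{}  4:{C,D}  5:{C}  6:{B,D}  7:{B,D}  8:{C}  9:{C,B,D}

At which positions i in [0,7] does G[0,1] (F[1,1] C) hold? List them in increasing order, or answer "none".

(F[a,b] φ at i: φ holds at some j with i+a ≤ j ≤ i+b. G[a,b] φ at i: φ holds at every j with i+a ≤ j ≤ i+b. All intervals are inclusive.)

Evaluate at each i in [0,7]:
  i=0: ✗ (fails at j=0)
  i=1: ✗ (fails at j=1)
  i=2: ✗ (fails at j=2)
  i=3: ✓ (all of [3,4])
  i=4: ✗ (fails at j=5)
  i=5: ✗ (fails at j=5)
  i=6: ✗ (fails at j=6)
  i=7: ✓ (all of [7,8])

3, 7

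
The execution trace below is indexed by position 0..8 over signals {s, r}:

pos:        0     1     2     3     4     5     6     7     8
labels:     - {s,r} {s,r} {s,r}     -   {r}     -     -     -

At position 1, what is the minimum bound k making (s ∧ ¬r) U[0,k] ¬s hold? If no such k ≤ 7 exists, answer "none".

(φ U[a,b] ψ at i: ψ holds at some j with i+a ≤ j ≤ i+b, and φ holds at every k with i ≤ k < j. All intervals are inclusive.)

none

Need earliest j ≥ 1 with ¬s, and (s ∧ ¬r) at every k in [1,j-1].
  j=1: rhs fails.
  j=2: rhs fails.
  j=3: rhs fails.
  j=4: rhs holds but lhs fails at k=1.
  j=5: rhs holds but lhs fails at k=1.
  j=6: rhs holds but lhs fails at k=1.
  j=7: rhs holds but lhs fails at k=1.
  j=8: rhs holds but lhs fails at k=1.
No witness within the range → none.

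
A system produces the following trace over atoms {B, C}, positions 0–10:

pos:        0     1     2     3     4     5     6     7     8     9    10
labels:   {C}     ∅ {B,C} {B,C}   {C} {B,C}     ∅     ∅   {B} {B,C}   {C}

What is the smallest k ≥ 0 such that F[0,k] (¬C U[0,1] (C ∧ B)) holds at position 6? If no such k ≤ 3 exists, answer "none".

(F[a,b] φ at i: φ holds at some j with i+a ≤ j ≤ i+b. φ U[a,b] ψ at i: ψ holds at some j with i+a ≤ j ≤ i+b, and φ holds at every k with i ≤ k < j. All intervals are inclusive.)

2

Scan j = 6,7,… for (¬C U[0,1] (C ∧ B)):
  j=6: fails
  j=7: fails
  j=8: holds
First hit at j=8, so smallest k = 8-6 = 2.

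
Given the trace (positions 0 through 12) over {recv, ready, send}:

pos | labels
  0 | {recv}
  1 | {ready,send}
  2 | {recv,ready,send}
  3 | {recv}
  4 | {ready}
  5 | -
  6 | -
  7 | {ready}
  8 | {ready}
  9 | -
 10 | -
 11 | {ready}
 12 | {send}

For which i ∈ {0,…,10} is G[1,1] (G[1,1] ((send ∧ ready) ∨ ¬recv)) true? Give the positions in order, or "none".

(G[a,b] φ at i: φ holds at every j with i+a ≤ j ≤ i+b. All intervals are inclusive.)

0, 2, 3, 4, 5, 6, 7, 8, 9, 10

Evaluate at each i in [0,10]:
  i=0: ✓ (all of [1,1])
  i=1: ✗ (fails at j=2)
  i=2: ✓ (all of [3,3])
  i=3: ✓ (all of [4,4])
  i=4: ✓ (all of [5,5])
  i=5: ✓ (all of [6,6])
  i=6: ✓ (all of [7,7])
  i=7: ✓ (all of [8,8])
  i=8: ✓ (all of [9,9])
  i=9: ✓ (all of [10,10])
  i=10: ✓ (all of [11,11])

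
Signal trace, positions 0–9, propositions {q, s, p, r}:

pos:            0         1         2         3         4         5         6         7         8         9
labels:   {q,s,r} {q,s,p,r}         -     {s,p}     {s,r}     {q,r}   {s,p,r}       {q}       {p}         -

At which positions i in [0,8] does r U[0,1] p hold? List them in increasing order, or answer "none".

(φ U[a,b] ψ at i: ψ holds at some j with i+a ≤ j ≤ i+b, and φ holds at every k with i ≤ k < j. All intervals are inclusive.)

0, 1, 3, 5, 6, 8

Evaluate at each i in [0,8]:
  i=0: ✓ (rhs at j=1; lhs holds on [0,0])
  i=1: ✓ (rhs at j=1)
  i=2: ✗ (lhs fails at k=2 before rhs at j=3)
  i=3: ✓ (rhs at j=3)
  i=4: ✗ (no rhs in [4,5])
  i=5: ✓ (rhs at j=6; lhs holds on [5,5])
  i=6: ✓ (rhs at j=6)
  i=7: ✗ (lhs fails at k=7 before rhs at j=8)
  i=8: ✓ (rhs at j=8)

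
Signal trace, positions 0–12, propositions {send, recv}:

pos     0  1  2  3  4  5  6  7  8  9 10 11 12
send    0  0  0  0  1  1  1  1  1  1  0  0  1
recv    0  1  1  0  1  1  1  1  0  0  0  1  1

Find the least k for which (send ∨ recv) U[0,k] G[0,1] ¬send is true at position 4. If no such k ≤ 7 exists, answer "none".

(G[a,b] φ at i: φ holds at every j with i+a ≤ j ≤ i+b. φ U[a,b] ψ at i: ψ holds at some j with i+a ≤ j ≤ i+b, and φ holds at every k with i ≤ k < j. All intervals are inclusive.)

6

Need earliest j ≥ 4 with G[0,1] ¬send, and (send ∨ recv) at every k in [4,j-1].
  j=4: rhs fails.
  j=5: rhs fails.
  j=6: rhs fails.
  j=7: rhs fails.
  j=8: rhs fails.
  j=9: rhs fails.
  j=10: rhs holds; lhs holds on [4,9]. k = 6.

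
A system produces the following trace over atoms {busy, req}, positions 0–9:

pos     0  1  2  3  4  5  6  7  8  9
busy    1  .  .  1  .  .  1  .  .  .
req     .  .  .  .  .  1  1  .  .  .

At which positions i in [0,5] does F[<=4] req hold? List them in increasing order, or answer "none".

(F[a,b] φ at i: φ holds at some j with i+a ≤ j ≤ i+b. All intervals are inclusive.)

1, 2, 3, 4, 5

Evaluate at each i in [0,5]:
  i=0: ✗ (none in [0,4])
  i=1: ✓ (witness j=5)
  i=2: ✓ (witness j=5)
  i=3: ✓ (witness j=5)
  i=4: ✓ (witness j=5)
  i=5: ✓ (witness j=5)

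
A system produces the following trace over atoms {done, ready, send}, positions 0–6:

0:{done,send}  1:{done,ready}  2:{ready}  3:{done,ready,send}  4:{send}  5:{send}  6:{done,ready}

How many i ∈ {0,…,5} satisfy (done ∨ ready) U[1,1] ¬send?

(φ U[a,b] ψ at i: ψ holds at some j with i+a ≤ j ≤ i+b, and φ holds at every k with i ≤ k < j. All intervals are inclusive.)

Evaluate at each i in [0,5]:
  i=0: ✓ (rhs at j=1; lhs holds on [0,0])
  i=1: ✓ (rhs at j=2; lhs holds on [1,1])
  i=2: ✗ (no rhs in [3,3])
  i=3: ✗ (no rhs in [4,4])
  i=4: ✗ (no rhs in [5,5])
  i=5: ✗ (lhs fails at k=5 before rhs at j=6)
Positions where it holds: {0, 1} → 2.

2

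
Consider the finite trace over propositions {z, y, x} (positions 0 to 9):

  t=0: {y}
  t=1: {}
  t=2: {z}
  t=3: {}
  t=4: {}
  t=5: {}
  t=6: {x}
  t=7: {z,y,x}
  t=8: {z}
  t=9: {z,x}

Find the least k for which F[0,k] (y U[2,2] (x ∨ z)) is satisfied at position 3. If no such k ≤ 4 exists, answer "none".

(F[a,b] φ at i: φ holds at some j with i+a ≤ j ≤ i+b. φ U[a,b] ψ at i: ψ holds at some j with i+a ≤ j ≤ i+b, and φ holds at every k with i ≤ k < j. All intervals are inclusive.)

none

Scan j = 3,4,… for (y U[2,2] (x ∨ z)):
  j=3: fails
  j=4: fails
  j=5: fails
  j=6: fails
  j=7: fails
No j in [3,7] satisfies it → none.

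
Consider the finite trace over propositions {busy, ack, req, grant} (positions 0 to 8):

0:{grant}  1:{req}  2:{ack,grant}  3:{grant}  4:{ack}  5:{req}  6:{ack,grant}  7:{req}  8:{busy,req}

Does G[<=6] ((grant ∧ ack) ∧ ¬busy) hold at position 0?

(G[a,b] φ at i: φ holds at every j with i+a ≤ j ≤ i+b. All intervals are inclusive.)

Check ((grant ∧ ack) ∧ ¬busy) at every j in [0,6]:
  j=0: false
  j=1: false
  j=2: true
  j=3: false
  j=4: false
  j=5: false
  j=6: true
Fails at j=0 → formula fails.

No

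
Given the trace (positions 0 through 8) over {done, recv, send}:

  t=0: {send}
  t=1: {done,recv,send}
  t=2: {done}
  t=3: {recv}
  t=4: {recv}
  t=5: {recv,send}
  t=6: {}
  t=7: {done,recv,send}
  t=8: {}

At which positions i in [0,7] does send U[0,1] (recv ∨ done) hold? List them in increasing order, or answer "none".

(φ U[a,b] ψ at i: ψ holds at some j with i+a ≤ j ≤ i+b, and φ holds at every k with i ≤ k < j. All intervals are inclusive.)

0, 1, 2, 3, 4, 5, 7

Evaluate at each i in [0,7]:
  i=0: ✓ (rhs at j=1; lhs holds on [0,0])
  i=1: ✓ (rhs at j=1)
  i=2: ✓ (rhs at j=2)
  i=3: ✓ (rhs at j=3)
  i=4: ✓ (rhs at j=4)
  i=5: ✓ (rhs at j=5)
  i=6: ✗ (lhs fails at k=6 before rhs at j=7)
  i=7: ✓ (rhs at j=7)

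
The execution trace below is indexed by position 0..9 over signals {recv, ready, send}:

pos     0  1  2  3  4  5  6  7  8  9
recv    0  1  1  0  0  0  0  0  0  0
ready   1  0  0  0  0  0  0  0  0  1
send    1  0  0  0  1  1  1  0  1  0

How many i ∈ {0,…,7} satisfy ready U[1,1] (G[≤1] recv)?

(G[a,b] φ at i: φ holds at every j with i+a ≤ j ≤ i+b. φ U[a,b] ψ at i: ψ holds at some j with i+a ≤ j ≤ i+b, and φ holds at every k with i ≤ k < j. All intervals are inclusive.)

Evaluate at each i in [0,7]:
  i=0: ✓ (rhs at j=1; lhs holds on [0,0])
  i=1: ✗ (no rhs in [2,2])
  i=2: ✗ (no rhs in [3,3])
  i=3: ✗ (no rhs in [4,4])
  i=4: ✗ (no rhs in [5,5])
  i=5: ✗ (no rhs in [6,6])
  i=6: ✗ (no rhs in [7,7])
  i=7: ✗ (no rhs in [8,8])
Positions where it holds: {0} → 1.

1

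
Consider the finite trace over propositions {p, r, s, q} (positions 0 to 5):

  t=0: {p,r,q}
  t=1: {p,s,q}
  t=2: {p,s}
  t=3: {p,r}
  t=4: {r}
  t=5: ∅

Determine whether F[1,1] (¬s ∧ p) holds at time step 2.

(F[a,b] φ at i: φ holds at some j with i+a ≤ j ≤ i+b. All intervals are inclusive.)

Check (¬s ∧ p) at each j in [3,3]:
  j=3: true
Found at j=3 → formula holds.

True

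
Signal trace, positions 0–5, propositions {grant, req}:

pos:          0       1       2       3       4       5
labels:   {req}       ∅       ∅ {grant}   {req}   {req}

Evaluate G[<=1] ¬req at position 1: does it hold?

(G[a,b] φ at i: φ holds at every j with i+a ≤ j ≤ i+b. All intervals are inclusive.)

Yes

Check ¬req at every j in [1,2]:
  j=1: true
  j=2: true
All positions satisfy it → formula holds.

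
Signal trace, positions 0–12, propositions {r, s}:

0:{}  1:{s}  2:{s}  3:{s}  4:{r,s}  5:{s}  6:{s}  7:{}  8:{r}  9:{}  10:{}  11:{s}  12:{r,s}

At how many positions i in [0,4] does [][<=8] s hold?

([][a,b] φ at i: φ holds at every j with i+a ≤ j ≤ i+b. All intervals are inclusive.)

0

Evaluate at each i in [0,4]:
  i=0: ✗ (fails at j=0)
  i=1: ✗ (fails at j=7)
  i=2: ✗ (fails at j=7)
  i=3: ✗ (fails at j=7)
  i=4: ✗ (fails at j=7)
Positions where it holds: {} → 0.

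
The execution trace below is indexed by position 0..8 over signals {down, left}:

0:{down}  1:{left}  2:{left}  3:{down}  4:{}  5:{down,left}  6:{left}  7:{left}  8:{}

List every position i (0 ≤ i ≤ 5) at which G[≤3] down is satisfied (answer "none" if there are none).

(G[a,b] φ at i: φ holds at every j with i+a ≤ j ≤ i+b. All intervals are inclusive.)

none

Evaluate at each i in [0,5]:
  i=0: ✗ (fails at j=1)
  i=1: ✗ (fails at j=1)
  i=2: ✗ (fails at j=2)
  i=3: ✗ (fails at j=4)
  i=4: ✗ (fails at j=4)
  i=5: ✗ (fails at j=6)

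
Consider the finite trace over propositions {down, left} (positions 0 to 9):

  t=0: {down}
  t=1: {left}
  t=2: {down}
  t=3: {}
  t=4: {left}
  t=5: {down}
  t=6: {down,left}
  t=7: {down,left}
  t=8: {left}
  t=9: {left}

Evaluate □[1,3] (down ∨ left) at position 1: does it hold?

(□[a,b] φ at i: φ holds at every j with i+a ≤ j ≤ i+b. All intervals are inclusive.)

Check (down ∨ left) at every j in [2,4]:
  j=2: true
  j=3: false
  j=4: true
Fails at j=3 → formula fails.

Does not hold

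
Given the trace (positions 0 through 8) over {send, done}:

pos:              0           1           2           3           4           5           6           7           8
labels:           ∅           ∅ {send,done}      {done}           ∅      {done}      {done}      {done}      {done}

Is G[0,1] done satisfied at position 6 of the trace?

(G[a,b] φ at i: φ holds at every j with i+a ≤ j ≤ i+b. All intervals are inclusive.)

True

Check done at every j in [6,7]:
  j=6: true
  j=7: true
All positions satisfy it → formula holds.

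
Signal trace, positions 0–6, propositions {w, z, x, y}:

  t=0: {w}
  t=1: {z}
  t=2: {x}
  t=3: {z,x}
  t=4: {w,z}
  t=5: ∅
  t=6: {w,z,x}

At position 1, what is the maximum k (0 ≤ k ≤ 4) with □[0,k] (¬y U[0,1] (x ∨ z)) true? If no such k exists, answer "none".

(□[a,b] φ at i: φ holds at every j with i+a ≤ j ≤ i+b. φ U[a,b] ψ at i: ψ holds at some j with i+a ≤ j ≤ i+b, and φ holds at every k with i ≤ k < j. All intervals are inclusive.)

4

(¬y U[0,1] (x ∨ z)) must hold from j=1 onward; find where it first fails.
  j=1: holds
  j=2: holds
  j=3: holds
  j=4: holds
  j=5: holds
Holds through j=5; largest k = 4.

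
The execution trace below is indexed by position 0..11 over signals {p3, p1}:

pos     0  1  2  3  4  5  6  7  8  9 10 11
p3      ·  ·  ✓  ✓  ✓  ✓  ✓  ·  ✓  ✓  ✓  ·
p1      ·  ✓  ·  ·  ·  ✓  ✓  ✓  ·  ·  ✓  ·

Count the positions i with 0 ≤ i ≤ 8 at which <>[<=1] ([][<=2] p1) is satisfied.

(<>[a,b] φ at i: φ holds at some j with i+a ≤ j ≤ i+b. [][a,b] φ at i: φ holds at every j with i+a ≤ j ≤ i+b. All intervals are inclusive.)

2

Evaluate at each i in [0,8]:
  i=0: ✗ (none in [0,1])
  i=1: ✗ (none in [1,2])
  i=2: ✗ (none in [2,3])
  i=3: ✗ (none in [3,4])
  i=4: ✓ (witness j=5)
  i=5: ✓ (witness j=5)
  i=6: ✗ (none in [6,7])
  i=7: ✗ (none in [7,8])
  i=8: ✗ (none in [8,9])
Positions where it holds: {4, 5} → 2.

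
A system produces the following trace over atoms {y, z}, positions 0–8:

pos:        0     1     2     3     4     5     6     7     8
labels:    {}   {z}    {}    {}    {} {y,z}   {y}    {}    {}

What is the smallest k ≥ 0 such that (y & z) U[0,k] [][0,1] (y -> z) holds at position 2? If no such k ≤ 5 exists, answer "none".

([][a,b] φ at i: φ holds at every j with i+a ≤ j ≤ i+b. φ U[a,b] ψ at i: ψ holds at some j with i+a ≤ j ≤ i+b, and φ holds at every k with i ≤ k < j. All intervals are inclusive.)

Need earliest j ≥ 2 with [][0,1] (y -> z), and (y & z) at every k in [2,j-1].
  j=2: rhs holds (empty prefix). k = 0.

0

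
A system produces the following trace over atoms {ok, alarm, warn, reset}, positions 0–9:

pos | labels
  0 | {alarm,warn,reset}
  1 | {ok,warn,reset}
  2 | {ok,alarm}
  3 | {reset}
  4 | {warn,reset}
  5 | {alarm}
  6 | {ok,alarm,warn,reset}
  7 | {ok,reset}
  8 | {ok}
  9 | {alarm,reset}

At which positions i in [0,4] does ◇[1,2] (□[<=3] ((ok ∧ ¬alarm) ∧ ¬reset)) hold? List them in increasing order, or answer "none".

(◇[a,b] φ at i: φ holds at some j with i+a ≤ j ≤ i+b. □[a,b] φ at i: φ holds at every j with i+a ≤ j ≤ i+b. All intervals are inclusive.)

none

Evaluate at each i in [0,4]:
  i=0: ✗ (none in [1,2])
  i=1: ✗ (none in [2,3])
  i=2: ✗ (none in [3,4])
  i=3: ✗ (none in [4,5])
  i=4: ✗ (none in [5,6])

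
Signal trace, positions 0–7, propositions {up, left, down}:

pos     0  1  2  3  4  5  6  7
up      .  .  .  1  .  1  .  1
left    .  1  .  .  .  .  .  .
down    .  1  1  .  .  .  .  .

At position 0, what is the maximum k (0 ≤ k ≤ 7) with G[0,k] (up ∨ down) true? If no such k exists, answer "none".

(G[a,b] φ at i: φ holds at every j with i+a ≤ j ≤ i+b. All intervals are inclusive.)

(up ∨ down) must hold from j=0 onward; find where it first fails.
  j=0: fails → no k works.

none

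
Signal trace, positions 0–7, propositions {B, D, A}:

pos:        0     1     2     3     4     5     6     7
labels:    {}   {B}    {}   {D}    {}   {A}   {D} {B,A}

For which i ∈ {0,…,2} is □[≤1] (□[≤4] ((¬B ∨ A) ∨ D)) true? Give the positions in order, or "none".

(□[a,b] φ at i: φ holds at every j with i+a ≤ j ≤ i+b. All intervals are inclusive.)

2

Evaluate at each i in [0,2]:
  i=0: ✗ (fails at j=0)
  i=1: ✗ (fails at j=1)
  i=2: ✓ (all of [2,3])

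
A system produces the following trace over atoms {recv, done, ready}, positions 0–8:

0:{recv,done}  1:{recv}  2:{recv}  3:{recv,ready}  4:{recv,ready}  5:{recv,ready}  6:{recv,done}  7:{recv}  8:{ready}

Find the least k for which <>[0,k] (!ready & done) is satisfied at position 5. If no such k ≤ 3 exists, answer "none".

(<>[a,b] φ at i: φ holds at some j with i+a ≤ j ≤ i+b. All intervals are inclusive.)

1

Scan j = 5,6,… for (!ready & done):
  j=5: fails
  j=6: holds
First hit at j=6, so smallest k = 6-5 = 1.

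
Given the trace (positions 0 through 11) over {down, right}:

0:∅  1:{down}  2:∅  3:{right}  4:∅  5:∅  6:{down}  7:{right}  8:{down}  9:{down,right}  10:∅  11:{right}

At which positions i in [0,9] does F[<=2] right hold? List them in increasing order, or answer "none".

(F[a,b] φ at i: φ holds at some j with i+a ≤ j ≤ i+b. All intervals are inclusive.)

1, 2, 3, 5, 6, 7, 8, 9

Evaluate at each i in [0,9]:
  i=0: ✗ (none in [0,2])
  i=1: ✓ (witness j=3)
  i=2: ✓ (witness j=3)
  i=3: ✓ (witness j=3)
  i=4: ✗ (none in [4,6])
  i=5: ✓ (witness j=7)
  i=6: ✓ (witness j=7)
  i=7: ✓ (witness j=7)
  i=8: ✓ (witness j=9)
  i=9: ✓ (witness j=9)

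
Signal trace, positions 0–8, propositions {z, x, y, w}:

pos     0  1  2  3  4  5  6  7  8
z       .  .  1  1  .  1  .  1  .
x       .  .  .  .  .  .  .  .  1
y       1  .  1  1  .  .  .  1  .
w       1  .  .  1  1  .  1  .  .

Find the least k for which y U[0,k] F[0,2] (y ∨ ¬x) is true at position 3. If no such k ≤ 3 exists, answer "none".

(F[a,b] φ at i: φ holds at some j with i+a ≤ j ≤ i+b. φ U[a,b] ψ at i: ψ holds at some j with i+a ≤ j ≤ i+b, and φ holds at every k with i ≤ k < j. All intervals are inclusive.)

0

Need earliest j ≥ 3 with F[0,2] (y ∨ ¬x), and y at every k in [3,j-1].
  j=3: rhs holds (empty prefix). k = 0.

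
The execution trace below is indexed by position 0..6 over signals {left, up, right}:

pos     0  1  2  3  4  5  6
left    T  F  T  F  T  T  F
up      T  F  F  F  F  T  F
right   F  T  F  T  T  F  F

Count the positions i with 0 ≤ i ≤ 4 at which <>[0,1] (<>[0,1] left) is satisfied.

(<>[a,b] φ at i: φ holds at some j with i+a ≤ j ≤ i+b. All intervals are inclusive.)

Evaluate at each i in [0,4]:
  i=0: ✓ (witness j=0)
  i=1: ✓ (witness j=1)
  i=2: ✓ (witness j=2)
  i=3: ✓ (witness j=3)
  i=4: ✓ (witness j=4)
Positions where it holds: {0, 1, 2, 3, 4} → 5.

5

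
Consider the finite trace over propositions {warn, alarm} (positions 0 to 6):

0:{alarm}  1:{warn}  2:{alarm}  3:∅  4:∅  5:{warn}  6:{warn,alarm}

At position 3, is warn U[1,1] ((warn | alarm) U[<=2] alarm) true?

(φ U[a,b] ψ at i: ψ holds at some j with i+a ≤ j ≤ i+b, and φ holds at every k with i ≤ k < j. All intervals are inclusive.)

Need some j in [4,4] with ((warn | alarm) U[<=2] alarm), and warn at every k in [3,j-1].
  j=4: ((warn | alarm) U[<=2] alarm) — fails.
No j in the window works → until fails.

No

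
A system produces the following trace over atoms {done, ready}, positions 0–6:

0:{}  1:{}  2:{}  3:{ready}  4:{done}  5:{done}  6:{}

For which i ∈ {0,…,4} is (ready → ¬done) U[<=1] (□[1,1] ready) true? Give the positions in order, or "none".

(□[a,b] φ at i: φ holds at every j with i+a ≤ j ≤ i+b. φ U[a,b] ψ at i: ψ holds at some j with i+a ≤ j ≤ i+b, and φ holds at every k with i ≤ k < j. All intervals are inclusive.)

1, 2

Evaluate at each i in [0,4]:
  i=0: ✗ (no rhs in [0,1])
  i=1: ✓ (rhs at j=2; lhs holds on [1,1])
  i=2: ✓ (rhs at j=2)
  i=3: ✗ (no rhs in [3,4])
  i=4: ✗ (no rhs in [4,5])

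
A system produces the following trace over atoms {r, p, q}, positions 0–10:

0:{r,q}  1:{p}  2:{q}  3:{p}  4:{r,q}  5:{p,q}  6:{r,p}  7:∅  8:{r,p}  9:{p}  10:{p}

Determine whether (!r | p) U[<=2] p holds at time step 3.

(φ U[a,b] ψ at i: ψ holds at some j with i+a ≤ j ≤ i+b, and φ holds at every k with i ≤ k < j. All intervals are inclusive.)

Holds

Need some j in [3,5] with p, and (!r | p) at every k in [3,j-1].
  j=3: p holds; no prefix to check → satisfied.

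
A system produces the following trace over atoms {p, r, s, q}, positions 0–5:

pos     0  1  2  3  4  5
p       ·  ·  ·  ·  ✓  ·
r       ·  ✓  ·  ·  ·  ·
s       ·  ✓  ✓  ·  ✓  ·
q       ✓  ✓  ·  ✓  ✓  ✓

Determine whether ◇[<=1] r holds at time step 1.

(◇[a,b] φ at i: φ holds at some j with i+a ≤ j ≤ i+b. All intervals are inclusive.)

Check r at each j in [1,2]:
  j=1: true
  j=2: false
Found at j=1 → formula holds.

Holds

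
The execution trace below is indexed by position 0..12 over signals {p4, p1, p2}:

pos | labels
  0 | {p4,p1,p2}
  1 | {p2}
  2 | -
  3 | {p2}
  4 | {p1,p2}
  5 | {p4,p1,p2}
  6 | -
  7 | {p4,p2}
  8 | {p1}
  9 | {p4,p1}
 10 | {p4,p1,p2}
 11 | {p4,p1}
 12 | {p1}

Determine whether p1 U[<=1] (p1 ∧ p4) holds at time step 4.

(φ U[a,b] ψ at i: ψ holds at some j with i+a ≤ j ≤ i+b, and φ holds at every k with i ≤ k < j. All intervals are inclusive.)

True

Need some j in [4,5] with (p1 ∧ p4), and p1 at every k in [4,j-1].
  j=4: (p1 ∧ p4) false.
  j=5: (p1 ∧ p4) holds; p1 holds at every k in [4,4] → satisfied.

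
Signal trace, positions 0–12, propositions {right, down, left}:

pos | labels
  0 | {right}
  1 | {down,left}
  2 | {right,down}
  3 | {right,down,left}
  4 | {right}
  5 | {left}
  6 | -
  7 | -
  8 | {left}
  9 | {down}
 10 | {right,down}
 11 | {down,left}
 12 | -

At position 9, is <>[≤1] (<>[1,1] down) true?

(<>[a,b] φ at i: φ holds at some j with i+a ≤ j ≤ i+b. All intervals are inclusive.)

Check <>[1,1] down at each j in [9,10]:
  j=9: holds (witness at 10)
  j=10: holds (witness at 11)
Found at j=9 → formula holds.

Yes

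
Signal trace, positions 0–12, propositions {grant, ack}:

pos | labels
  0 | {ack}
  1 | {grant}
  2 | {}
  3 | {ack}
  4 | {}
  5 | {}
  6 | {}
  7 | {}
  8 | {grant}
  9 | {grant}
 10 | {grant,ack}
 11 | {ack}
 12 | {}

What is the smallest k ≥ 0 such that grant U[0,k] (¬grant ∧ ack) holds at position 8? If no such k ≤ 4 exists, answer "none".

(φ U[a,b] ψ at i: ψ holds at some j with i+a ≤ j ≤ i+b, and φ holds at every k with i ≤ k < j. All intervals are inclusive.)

3

Need earliest j ≥ 8 with (¬grant ∧ ack), and grant at every k in [8,j-1].
  j=8: rhs fails.
  j=9: rhs fails.
  j=10: rhs fails.
  j=11: rhs holds; lhs holds on [8,10]. k = 3.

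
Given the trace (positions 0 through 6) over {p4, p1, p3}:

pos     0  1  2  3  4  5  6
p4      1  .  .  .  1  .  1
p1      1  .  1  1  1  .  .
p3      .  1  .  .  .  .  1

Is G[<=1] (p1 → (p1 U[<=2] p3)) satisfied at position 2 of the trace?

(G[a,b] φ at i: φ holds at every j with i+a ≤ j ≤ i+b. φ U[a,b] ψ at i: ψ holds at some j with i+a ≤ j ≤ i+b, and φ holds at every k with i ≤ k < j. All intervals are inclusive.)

Check (p1 → (p1 U[<=2] p3)) at every j in [2,3]:
  j=2: antecedent true; consequent fails → ✗
  j=3: antecedent true; consequent fails → ✗
Fails at j=2 → formula fails.

No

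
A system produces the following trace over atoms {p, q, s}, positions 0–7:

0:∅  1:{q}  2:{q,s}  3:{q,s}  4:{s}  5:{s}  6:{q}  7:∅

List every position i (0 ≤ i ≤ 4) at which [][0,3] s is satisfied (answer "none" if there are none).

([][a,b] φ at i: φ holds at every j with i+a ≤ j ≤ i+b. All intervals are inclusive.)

Evaluate at each i in [0,4]:
  i=0: ✗ (fails at j=0)
  i=1: ✗ (fails at j=1)
  i=2: ✓ (all of [2,5])
  i=3: ✗ (fails at j=6)
  i=4: ✗ (fails at j=6)

2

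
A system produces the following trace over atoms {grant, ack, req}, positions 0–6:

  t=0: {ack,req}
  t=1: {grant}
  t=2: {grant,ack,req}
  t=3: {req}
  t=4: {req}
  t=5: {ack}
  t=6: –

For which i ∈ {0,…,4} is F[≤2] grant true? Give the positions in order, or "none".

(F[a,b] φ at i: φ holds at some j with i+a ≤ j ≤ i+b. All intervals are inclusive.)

0, 1, 2

Evaluate at each i in [0,4]:
  i=0: ✓ (witness j=1)
  i=1: ✓ (witness j=1)
  i=2: ✓ (witness j=2)
  i=3: ✗ (none in [3,5])
  i=4: ✗ (none in [4,6])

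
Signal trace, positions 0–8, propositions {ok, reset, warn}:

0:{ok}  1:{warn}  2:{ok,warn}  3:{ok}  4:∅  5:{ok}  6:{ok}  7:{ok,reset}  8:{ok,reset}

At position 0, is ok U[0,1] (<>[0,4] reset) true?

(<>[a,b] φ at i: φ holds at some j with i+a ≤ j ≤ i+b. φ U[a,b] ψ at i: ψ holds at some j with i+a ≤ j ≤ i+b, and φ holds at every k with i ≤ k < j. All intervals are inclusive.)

False

Need some j in [0,1] with <>[0,4] reset, and ok at every k in [0,j-1].
  j=0: <>[0,4] reset — fails (none in [0,4]).
  j=1: <>[0,4] reset — fails (none in [1,5]).
No j in the window works → until fails.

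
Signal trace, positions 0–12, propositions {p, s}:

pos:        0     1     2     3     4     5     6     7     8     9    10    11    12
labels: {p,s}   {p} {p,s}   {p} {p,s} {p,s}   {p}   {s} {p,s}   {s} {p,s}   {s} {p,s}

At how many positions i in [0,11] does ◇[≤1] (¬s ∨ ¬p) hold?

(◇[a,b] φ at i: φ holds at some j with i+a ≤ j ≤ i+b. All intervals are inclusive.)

Evaluate at each i in [0,11]:
  i=0: ✓ (witness j=1)
  i=1: ✓ (witness j=1)
  i=2: ✓ (witness j=3)
  i=3: ✓ (witness j=3)
  i=4: ✗ (none in [4,5])
  i=5: ✓ (witness j=6)
  i=6: ✓ (witness j=6)
  i=7: ✓ (witness j=7)
  i=8: ✓ (witness j=9)
  i=9: ✓ (witness j=9)
  i=10: ✓ (witness j=11)
  i=11: ✓ (witness j=11)
Positions where it holds: {0, 1, 2, 3, 5, 6, 7, 8, 9, 10, 11} → 11.

11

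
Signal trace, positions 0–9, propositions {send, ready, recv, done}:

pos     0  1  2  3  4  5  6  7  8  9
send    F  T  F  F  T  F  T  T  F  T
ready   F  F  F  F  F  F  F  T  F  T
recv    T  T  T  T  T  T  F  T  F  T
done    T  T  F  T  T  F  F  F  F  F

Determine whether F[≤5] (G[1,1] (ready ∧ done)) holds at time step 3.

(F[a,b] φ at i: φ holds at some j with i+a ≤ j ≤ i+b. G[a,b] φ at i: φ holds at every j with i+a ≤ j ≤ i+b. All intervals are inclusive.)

No

Check G[1,1] (ready ∧ done) at each j in [3,8]:
  j=3: fails at 4
  j=4: fails at 5
  j=5: fails at 6
  j=6: fails at 7
  j=7: fails at 8
  j=8: fails at 9
No position in the window satisfies it → formula fails.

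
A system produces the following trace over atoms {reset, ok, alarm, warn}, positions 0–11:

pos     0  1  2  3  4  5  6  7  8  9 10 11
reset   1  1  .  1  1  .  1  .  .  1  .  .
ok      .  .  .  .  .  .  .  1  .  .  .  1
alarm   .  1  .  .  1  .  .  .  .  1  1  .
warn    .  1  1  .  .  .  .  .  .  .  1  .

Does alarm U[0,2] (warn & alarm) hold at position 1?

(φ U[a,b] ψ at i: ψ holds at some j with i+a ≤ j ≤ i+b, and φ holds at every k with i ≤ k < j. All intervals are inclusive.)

Need some j in [1,3] with (warn & alarm), and alarm at every k in [1,j-1].
  j=1: (warn & alarm) holds; no prefix to check → satisfied.

Holds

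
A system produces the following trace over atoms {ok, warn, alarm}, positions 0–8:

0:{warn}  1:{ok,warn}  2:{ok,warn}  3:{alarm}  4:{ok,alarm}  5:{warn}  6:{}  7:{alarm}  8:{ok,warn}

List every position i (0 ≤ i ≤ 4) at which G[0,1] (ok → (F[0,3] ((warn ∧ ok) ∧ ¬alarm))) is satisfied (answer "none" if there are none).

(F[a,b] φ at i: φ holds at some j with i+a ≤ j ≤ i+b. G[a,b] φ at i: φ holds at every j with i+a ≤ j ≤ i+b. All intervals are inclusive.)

0, 1, 2

Evaluate at each i in [0,4]:
  i=0: ✓ (all of [0,1])
  i=1: ✓ (all of [1,2])
  i=2: ✓ (all of [2,3])
  i=3: ✗ (fails at j=4)
  i=4: ✗ (fails at j=4)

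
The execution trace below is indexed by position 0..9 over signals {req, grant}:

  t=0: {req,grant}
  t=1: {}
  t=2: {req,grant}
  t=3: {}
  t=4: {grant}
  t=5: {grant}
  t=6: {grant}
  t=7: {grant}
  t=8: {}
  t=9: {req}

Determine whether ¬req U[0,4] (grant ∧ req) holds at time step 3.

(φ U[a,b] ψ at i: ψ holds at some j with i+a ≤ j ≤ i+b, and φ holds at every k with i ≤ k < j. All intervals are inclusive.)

Need some j in [3,7] with (grant ∧ req), and ¬req at every k in [3,j-1].
  j=3: (grant ∧ req) false.
  j=4: (grant ∧ req) false.
  j=5: (grant ∧ req) false.
  j=6: (grant ∧ req) false.
  j=7: (grant ∧ req) false.
No j in the window works → until fails.

No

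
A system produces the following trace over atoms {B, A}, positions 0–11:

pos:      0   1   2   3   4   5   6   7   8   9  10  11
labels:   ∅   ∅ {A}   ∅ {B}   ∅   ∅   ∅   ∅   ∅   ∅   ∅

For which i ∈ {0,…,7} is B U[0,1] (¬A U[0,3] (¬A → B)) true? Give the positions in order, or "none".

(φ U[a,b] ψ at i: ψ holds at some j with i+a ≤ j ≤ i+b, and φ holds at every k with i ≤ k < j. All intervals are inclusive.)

Evaluate at each i in [0,7]:
  i=0: ✓ (rhs at j=0)
  i=1: ✓ (rhs at j=1)
  i=2: ✓ (rhs at j=2)
  i=3: ✓ (rhs at j=3)
  i=4: ✓ (rhs at j=4)
  i=5: ✗ (no rhs in [5,6])
  i=6: ✗ (no rhs in [6,7])
  i=7: ✗ (no rhs in [7,8])

0, 1, 2, 3, 4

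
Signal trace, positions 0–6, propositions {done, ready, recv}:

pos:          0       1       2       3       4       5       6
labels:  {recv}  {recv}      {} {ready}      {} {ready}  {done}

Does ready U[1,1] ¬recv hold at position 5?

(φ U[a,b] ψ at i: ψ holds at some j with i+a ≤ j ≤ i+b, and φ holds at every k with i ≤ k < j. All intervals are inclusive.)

Need some j in [6,6] with ¬recv, and ready at every k in [5,j-1].
  j=6: ¬recv holds; ready holds at every k in [5,5] → satisfied.

Holds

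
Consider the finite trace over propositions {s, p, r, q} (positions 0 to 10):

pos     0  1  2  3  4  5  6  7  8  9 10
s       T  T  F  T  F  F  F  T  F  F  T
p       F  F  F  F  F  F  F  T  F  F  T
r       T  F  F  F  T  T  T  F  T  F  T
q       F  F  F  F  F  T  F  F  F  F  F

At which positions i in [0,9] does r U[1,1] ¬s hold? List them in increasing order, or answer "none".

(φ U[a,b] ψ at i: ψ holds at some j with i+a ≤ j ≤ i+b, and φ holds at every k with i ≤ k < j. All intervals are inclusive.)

4, 5, 8

Evaluate at each i in [0,9]:
  i=0: ✗ (no rhs in [1,1])
  i=1: ✗ (lhs fails at k=1 before rhs at j=2)
  i=2: ✗ (no rhs in [3,3])
  i=3: ✗ (lhs fails at k=3 before rhs at j=4)
  i=4: ✓ (rhs at j=5; lhs holds on [4,4])
  i=5: ✓ (rhs at j=6; lhs holds on [5,5])
  i=6: ✗ (no rhs in [7,7])
  i=7: ✗ (lhs fails at k=7 before rhs at j=8)
  i=8: ✓ (rhs at j=9; lhs holds on [8,8])
  i=9: ✗ (no rhs in [10,10])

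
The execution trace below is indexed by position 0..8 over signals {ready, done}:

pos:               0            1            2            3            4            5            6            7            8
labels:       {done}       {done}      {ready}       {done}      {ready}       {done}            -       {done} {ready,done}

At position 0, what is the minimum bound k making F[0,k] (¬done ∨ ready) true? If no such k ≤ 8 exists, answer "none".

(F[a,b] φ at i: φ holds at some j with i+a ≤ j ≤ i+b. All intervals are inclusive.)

2

Scan j = 0,1,… for (¬done ∨ ready):
  j=0: fails
  j=1: fails
  j=2: holds
First hit at j=2, so smallest k = 2-0 = 2.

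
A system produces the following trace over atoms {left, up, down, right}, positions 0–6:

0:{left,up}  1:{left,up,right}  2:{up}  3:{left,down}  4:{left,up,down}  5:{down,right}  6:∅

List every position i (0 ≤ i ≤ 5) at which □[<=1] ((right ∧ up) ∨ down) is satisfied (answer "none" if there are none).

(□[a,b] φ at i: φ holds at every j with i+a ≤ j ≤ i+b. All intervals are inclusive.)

3, 4

Evaluate at each i in [0,5]:
  i=0: ✗ (fails at j=0)
  i=1: ✗ (fails at j=2)
  i=2: ✗ (fails at j=2)
  i=3: ✓ (all of [3,4])
  i=4: ✓ (all of [4,5])
  i=5: ✗ (fails at j=6)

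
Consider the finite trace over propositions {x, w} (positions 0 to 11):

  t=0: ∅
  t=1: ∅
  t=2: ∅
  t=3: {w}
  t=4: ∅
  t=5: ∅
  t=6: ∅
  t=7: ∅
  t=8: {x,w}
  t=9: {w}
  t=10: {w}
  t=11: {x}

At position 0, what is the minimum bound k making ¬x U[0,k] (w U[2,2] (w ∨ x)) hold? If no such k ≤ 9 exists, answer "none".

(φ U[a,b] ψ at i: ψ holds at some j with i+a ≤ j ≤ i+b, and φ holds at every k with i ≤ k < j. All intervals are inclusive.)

8

Need earliest j ≥ 0 with (w U[2,2] (w ∨ x)), and ¬x at every k in [0,j-1].
  j=0: rhs fails.
  j=1: rhs fails.
  j=2: rhs fails.
  j=3: rhs fails.
  j=4: rhs fails.
  j=5: rhs fails.
  j=6: rhs fails.
  j=7: rhs fails.
  j=8: rhs holds; lhs holds on [0,7]. k = 8.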